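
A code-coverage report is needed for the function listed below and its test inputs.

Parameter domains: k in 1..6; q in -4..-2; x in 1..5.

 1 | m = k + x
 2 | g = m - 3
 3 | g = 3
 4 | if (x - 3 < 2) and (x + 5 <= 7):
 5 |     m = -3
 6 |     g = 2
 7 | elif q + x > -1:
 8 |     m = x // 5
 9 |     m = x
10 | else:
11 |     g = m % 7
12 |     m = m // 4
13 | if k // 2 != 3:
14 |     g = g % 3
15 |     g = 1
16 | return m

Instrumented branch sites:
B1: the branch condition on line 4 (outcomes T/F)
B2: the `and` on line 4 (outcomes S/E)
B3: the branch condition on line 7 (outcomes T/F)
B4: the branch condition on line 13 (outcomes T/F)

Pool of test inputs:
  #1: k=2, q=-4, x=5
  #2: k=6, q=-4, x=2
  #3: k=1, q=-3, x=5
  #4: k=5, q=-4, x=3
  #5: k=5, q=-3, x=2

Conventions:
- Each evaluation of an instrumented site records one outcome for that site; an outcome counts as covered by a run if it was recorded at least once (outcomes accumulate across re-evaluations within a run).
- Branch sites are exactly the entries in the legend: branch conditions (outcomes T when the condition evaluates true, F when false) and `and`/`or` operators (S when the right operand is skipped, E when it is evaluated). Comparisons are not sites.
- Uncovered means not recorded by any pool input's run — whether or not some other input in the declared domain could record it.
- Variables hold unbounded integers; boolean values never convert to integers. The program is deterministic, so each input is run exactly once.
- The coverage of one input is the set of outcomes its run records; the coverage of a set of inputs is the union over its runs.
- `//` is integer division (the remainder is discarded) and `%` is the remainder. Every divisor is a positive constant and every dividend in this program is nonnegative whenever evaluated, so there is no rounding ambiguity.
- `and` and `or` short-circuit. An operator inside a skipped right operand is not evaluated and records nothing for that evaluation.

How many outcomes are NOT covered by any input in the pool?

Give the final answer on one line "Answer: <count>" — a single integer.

input #1, k=2, q=-4, x=5: outcomes B1=F, B2=S, B3=T, B4=T
input #2, k=6, q=-4, x=2: outcomes B1=T, B2=E, B4=F
input #3, k=1, q=-3, x=5: outcomes B1=F, B2=S, B3=T, B4=T
input #4, k=5, q=-4, x=3: outcomes B1=F, B2=E, B3=F, B4=T
input #5, k=5, q=-3, x=2: outcomes B1=T, B2=E, B4=T
union over the pool: B1=T, B1=F, B2=S, B2=E, B3=T, B3=F, B4=T, B4=F
uncovered (0 of 8): none

Answer: 0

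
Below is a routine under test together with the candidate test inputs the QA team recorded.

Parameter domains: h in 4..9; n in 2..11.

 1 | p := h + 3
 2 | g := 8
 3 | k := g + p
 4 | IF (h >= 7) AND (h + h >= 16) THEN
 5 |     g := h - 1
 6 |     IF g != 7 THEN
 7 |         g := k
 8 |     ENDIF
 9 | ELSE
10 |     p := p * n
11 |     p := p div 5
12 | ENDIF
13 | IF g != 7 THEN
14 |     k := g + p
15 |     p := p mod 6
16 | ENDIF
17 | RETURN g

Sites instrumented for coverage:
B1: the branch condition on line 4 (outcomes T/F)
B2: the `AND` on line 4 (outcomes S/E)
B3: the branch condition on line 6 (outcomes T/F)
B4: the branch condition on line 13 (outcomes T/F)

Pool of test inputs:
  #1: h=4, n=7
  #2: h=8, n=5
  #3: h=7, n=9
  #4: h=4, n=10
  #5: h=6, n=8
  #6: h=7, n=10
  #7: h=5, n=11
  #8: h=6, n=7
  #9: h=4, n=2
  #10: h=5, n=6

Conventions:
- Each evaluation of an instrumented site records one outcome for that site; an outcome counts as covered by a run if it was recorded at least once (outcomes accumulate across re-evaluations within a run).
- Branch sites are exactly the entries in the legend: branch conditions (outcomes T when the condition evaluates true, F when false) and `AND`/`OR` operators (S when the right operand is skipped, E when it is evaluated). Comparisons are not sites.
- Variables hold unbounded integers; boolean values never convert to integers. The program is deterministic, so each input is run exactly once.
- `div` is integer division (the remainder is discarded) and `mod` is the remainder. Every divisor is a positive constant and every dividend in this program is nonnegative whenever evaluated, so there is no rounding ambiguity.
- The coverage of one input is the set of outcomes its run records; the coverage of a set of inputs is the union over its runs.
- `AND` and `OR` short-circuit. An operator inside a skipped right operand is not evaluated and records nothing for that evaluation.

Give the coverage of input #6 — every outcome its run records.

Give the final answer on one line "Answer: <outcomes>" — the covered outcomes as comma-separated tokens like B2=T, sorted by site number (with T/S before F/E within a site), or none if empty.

Simulating input #6 (h=7, n=10) step by step:
  B2->E, B1->F, B4->T
collecting distinct outcomes: B1=F, B2=E, B4=T

Answer: B1=F, B2=E, B4=T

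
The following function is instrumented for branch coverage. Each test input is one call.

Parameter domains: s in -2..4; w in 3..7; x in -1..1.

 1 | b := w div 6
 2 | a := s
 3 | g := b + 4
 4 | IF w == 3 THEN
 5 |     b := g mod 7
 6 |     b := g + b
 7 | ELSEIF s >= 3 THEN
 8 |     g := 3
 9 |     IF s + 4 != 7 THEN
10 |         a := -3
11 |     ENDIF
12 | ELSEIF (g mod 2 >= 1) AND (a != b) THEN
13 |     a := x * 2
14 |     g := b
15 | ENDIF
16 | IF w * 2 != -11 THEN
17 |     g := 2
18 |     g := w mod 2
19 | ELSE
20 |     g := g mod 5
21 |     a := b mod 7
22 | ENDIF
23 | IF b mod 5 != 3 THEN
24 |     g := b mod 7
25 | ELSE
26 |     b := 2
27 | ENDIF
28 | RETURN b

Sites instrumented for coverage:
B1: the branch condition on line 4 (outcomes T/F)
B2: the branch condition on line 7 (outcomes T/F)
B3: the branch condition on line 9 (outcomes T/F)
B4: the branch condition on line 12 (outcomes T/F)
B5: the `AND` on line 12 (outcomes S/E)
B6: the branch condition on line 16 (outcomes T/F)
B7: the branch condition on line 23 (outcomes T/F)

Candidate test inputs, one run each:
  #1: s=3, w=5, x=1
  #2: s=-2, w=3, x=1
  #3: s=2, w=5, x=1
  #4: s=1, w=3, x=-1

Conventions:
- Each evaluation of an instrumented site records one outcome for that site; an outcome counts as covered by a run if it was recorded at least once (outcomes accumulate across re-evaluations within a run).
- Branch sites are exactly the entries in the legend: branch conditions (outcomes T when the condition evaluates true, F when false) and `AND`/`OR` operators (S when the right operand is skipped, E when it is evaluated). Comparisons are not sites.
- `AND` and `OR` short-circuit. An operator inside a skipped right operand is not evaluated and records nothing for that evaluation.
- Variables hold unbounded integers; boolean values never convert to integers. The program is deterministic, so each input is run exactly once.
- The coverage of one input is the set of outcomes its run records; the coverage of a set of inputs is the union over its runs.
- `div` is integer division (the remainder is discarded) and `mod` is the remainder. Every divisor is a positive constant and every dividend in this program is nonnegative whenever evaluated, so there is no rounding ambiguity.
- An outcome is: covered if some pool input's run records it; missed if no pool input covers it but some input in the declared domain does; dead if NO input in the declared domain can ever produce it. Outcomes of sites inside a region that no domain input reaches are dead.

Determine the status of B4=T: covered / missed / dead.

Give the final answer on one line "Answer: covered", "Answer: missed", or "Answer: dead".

no pool input records B4=T
but domain input (s=-2, w=6, x=-1) does record it -> reachable, so missed

Answer: missed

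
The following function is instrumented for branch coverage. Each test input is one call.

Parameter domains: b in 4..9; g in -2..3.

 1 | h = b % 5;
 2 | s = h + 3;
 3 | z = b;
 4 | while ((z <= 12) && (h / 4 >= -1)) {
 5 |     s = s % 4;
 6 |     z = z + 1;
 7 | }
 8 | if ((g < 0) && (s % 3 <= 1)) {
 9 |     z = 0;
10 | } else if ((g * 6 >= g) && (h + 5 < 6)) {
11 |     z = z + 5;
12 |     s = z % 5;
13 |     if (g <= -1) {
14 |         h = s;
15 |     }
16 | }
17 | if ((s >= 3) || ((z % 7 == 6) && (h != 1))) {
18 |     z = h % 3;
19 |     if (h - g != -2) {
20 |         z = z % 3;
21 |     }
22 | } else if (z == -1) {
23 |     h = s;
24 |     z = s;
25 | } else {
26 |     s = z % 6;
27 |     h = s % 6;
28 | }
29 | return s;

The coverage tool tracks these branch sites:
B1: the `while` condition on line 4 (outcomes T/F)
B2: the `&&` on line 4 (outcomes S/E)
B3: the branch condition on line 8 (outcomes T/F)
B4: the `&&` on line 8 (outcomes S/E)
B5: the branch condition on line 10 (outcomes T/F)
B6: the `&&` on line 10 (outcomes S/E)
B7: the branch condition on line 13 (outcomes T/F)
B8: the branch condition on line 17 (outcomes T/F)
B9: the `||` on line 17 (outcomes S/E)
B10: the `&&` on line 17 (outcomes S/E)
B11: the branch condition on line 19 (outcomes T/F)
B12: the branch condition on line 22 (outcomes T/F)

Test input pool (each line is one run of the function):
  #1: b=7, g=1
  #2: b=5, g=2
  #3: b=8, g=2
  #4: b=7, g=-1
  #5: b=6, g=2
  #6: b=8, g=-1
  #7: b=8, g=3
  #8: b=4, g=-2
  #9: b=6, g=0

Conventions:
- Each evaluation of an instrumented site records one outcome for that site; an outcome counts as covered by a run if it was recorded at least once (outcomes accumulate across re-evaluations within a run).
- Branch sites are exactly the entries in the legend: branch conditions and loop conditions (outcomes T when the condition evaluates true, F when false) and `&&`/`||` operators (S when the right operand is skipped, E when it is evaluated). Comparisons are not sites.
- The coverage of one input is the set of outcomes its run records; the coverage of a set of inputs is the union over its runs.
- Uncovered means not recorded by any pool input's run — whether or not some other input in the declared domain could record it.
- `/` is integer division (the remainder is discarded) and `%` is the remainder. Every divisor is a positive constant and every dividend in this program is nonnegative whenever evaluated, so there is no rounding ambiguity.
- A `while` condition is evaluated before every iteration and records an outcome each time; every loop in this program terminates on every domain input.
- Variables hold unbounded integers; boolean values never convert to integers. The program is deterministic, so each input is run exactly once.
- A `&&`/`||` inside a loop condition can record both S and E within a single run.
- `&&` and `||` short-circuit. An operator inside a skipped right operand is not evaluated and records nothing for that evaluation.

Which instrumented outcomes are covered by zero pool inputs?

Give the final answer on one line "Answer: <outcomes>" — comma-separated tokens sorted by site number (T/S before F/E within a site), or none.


input #1 (b=7, g=1): events B2->E, B1->T, B2->E, B1->T, B2->E, B1->T, B2->E, B1->T, B2->E, B1->T, B2->E, B1->T, B2->S, B1->F, ...; covers B1=T, B1=F, B2=S, B2=E, B3=F, B4=S, B5=F, B6=E, B8=T, B9=E, B10=E, B11=T
input #2 (b=5, g=2): events B2->E, B1->T, B2->E, B1->T, B2->E, B1->T, B2->E, B1->T, B2->E, B1->T, B2->E, B1->T, B2->E, B1->T, ...; covers B1=T, B1=F, B2=S, B2=E, B3=F, B4=S, B5=T, B6=E, B7=F, B8=T, B9=S, B11=F
input #3 (b=8, g=2): events B2->E, B1->T, B2->E, B1->T, B2->E, B1->T, B2->E, B1->T, B2->E, B1->T, B2->S, B1->F, B4->S, B3->F, ...; covers B1=T, B1=F, B2=S, B2=E, B3=F, B4=S, B5=F, B6=E, B8=T, B9=E, B10=E, B11=T
input #4 (b=7, g=-1): events B2->E, B1->T, B2->E, B1->T, B2->E, B1->T, B2->E, B1->T, B2->E, B1->T, B2->E, B1->T, B2->S, B1->F, ...; covers B1=T, B1=F, B2=S, B2=E, B3=T, B4=E, B8=F, B9=E, B10=S, B12=F
input #5 (b=6, g=2): events B2->E, B1->T, B2->E, B1->T, B2->E, B1->T, B2->E, B1->T, B2->E, B1->T, B2->E, B1->T, B2->E, B1->T, ...; covers B1=T, B1=F, B2=S, B2=E, B3=F, B4=S, B5=F, B6=E, B8=F, B9=E, B10=E, B12=F
input #6 (b=8, g=-1): events B2->E, B1->T, B2->E, B1->T, B2->E, B1->T, B2->E, B1->T, B2->E, B1->T, B2->S, B1->F, B4->E, B3->F, ...; covers B1=T, B1=F, B2=S, B2=E, B3=F, B4=E, B5=F, B6=S, B8=T, B9=E, B10=E, B11=T
input #7 (b=8, g=3): events B2->E, B1->T, B2->E, B1->T, B2->E, B1->T, B2->E, B1->T, B2->E, B1->T, B2->S, B1->F, B4->S, B3->F, ...; covers B1=T, B1=F, B2=S, B2=E, B3=F, B4=S, B5=F, B6=E, B8=T, B9=E, B10=E, B11=T
input #8 (b=4, g=-2): events B2->E, B1->T, B2->E, B1->T, B2->E, B1->T, B2->E, B1->T, B2->E, B1->T, B2->E, B1->T, B2->E, B1->T, ...; covers B1=T, B1=F, B2=S, B2=E, B3=T, B4=E, B8=T, B9=S, B11=T
input #9 (b=6, g=0): events B2->E, B1->T, B2->E, B1->T, B2->E, B1->T, B2->E, B1->T, B2->E, B1->T, B2->E, B1->T, B2->E, B1->T, ...; covers B1=T, B1=F, B2=S, B2=E, B3=F, B4=S, B5=F, B6=E, B8=F, B9=E, B10=E, B12=F
union over the pool: B1=T, B1=F, B2=S, B2=E, B3=T, B3=F, B4=S, B4=E, B5=T, B5=F, B6=S, B6=E, B7=F, B8=T, B8=F, B9=S, B9=E, B10=S, B10=E, B11=T, B11=F, B12=F
uncovered (2 of 24): B7=T, B12=T
Answer: B7=T, B12=T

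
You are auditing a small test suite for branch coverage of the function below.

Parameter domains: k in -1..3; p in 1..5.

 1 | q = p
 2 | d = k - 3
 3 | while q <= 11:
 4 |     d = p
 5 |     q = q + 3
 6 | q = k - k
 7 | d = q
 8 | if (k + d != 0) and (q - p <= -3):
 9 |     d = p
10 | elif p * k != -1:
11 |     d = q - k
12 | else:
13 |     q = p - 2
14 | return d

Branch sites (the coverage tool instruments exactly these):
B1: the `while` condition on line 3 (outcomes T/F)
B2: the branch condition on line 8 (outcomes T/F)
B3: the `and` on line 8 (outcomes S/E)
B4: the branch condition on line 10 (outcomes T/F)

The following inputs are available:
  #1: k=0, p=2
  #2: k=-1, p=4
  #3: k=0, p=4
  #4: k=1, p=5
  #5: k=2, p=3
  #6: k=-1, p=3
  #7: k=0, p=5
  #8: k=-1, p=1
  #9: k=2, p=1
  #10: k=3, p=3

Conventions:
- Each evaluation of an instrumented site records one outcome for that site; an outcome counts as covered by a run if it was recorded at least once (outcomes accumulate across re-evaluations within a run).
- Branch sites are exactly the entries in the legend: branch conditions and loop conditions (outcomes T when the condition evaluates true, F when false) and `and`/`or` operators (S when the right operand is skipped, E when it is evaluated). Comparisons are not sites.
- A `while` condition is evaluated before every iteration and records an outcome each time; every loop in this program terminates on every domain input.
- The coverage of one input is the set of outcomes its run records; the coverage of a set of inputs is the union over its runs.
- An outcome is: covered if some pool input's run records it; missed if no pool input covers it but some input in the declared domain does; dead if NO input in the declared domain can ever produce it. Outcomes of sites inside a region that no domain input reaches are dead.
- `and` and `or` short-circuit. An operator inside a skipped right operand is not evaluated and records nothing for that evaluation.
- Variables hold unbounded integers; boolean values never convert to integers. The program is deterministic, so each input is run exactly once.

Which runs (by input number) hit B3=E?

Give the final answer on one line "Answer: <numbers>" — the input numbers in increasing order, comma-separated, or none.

input #1 (k=0, p=2): does not record B3=E
input #2 (k=-1, p=4): records B3=E
input #3 (k=0, p=4): does not record B3=E
input #4 (k=1, p=5): records B3=E
input #5 (k=2, p=3): records B3=E
input #6 (k=-1, p=3): records B3=E
input #7 (k=0, p=5): does not record B3=E
input #8 (k=-1, p=1): records B3=E
input #9 (k=2, p=1): records B3=E
input #10 (k=3, p=3): records B3=E

Answer: 2, 4, 5, 6, 8, 9, 10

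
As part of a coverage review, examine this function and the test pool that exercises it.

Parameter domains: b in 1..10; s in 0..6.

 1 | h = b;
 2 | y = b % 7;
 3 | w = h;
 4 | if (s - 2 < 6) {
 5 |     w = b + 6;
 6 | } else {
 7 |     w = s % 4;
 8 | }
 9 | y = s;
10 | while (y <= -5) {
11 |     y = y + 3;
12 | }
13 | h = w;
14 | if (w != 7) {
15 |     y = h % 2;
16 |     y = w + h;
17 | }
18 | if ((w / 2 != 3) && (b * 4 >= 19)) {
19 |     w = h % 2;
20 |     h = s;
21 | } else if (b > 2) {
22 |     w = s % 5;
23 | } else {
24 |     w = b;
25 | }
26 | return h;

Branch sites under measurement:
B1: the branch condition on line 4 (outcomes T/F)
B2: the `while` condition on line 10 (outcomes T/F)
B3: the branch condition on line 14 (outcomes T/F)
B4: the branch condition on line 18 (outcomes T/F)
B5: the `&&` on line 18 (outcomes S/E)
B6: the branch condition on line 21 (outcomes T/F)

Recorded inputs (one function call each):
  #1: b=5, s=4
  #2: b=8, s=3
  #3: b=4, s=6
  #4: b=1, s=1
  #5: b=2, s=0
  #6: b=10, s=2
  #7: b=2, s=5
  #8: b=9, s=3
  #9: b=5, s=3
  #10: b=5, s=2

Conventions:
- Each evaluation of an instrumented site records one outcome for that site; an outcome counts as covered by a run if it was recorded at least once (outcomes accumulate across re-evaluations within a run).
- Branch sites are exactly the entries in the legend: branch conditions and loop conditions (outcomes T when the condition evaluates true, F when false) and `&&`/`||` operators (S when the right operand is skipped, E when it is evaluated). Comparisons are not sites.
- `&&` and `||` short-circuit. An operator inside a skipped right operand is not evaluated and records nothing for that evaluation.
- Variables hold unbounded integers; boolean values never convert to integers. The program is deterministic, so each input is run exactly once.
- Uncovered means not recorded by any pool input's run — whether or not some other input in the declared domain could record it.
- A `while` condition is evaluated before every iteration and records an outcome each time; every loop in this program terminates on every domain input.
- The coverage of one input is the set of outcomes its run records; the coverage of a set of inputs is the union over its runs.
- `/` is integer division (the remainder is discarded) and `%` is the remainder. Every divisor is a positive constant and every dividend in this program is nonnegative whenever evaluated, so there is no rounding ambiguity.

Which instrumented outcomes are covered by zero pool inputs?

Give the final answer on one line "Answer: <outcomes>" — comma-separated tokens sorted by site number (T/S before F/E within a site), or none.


#1 (b=5, s=4) -> B1->T, B2->F, B3->T, B5->E, B4->T; covered: B1=T, B2=F, B3=T, B4=T, B5=E
#2 (b=8, s=3) -> B1->T, B2->F, B3->T, B5->E, B4->T; covered: B1=T, B2=F, B3=T, B4=T, B5=E
#3 (b=4, s=6) -> B1->T, B2->F, B3->T, B5->E, B4->F, B6->T; covered: B1=T, B2=F, B3=T, B4=F, B5=E, B6=T
#4 (b=1, s=1) -> B1->T, B2->F, B3->F, B5->S, B4->F, B6->F; covered: B1=T, B2=F, B3=F, B4=F, B5=S, B6=F
#5 (b=2, s=0) -> B1->T, B2->F, B3->T, B5->E, B4->F, B6->F; covered: B1=T, B2=F, B3=T, B4=F, B5=E, B6=F
#6 (b=10, s=2) -> B1->T, B2->F, B3->T, B5->E, B4->T; covered: B1=T, B2=F, B3=T, B4=T, B5=E
#7 (b=2, s=5) -> B1->T, B2->F, B3->T, B5->E, B4->F, B6->F; covered: B1=T, B2=F, B3=T, B4=F, B5=E, B6=F
#8 (b=9, s=3) -> B1->T, B2->F, B3->T, B5->E, B4->T; covered: B1=T, B2=F, B3=T, B4=T, B5=E
#9 (b=5, s=3) -> B1->T, B2->F, B3->T, B5->E, B4->T; covered: B1=T, B2=F, B3=T, B4=T, B5=E
#10 (b=5, s=2) -> B1->T, B2->F, B3->T, B5->E, B4->T; covered: B1=T, B2=F, B3=T, B4=T, B5=E
union over the pool: B1=T, B2=F, B3=T, B3=F, B4=T, B4=F, B5=S, B5=E, B6=T, B6=F
uncovered (2 of 12): B1=F, B2=T
Answer: B1=F, B2=T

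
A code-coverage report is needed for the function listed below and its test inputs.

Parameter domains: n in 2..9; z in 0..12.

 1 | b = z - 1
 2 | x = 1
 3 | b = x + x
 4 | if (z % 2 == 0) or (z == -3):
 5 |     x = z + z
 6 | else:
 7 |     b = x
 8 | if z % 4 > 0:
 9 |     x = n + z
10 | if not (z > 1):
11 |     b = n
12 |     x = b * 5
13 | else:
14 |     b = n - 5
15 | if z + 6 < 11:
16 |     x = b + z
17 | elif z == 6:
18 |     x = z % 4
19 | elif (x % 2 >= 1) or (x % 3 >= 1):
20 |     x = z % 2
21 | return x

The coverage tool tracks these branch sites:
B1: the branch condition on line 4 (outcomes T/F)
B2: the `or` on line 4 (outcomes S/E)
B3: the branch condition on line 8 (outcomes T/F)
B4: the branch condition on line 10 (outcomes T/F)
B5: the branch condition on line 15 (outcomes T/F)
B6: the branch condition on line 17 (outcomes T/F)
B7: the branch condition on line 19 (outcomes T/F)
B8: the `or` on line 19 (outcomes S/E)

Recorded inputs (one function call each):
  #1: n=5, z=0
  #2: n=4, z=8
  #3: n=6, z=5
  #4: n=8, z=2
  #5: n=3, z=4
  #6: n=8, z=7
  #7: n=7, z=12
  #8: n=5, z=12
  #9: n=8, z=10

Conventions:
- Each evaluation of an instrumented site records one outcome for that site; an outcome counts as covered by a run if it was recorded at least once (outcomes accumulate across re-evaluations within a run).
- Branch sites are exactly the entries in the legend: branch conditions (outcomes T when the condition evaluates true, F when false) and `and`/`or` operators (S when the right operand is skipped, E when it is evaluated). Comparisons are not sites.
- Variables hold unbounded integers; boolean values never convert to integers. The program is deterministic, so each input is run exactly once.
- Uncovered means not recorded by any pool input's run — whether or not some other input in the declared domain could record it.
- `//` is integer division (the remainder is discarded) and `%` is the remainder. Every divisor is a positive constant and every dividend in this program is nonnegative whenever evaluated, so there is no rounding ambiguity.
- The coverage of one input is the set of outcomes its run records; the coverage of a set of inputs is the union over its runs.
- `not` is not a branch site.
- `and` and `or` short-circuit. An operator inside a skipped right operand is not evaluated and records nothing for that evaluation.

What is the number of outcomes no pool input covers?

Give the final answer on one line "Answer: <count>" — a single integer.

#1 (n=5, z=0) -> B2->S, B1->T, B3->F, B4->T, B5->T; covered: B1=T, B2=S, B3=F, B4=T, B5=T
#2 (n=4, z=8) -> B2->S, B1->T, B3->F, B4->F, B5->F, B6->F, B8->E, B7->T; covered: B1=T, B2=S, B3=F, B4=F, B5=F, B6=F, B7=T, B8=E
#3 (n=6, z=5) -> B2->E, B1->F, B3->T, B4->F, B5->F, B6->F, B8->S, B7->T; covered: B1=F, B2=E, B3=T, B4=F, B5=F, B6=F, B7=T, B8=S
#4 (n=8, z=2) -> B2->S, B1->T, B3->T, B4->F, B5->T; covered: B1=T, B2=S, B3=T, B4=F, B5=T
#5 (n=3, z=4) -> B2->S, B1->T, B3->F, B4->F, B5->T; covered: B1=T, B2=S, B3=F, B4=F, B5=T
#6 (n=8, z=7) -> B2->E, B1->F, B3->T, B4->F, B5->F, B6->F, B8->S, B7->T; covered: B1=F, B2=E, B3=T, B4=F, B5=F, B6=F, B7=T, B8=S
#7 (n=7, z=12) -> B2->S, B1->T, B3->F, B4->F, B5->F, B6->F, B8->E, B7->F; covered: B1=T, B2=S, B3=F, B4=F, B5=F, B6=F, B7=F, B8=E
#8 (n=5, z=12) -> B2->S, B1->T, B3->F, B4->F, B5->F, B6->F, B8->E, B7->F; covered: B1=T, B2=S, B3=F, B4=F, B5=F, B6=F, B7=F, B8=E
#9 (n=8, z=10) -> B2->S, B1->T, B3->T, B4->F, B5->F, B6->F, B8->E, B7->F; covered: B1=T, B2=S, B3=T, B4=F, B5=F, B6=F, B7=F, B8=E
union over the pool: B1=T, B1=F, B2=S, B2=E, B3=T, B3=F, B4=T, B4=F, B5=T, B5=F, B6=F, B7=T, B7=F, B8=S, B8=E
uncovered (1 of 16): B6=T

Answer: 1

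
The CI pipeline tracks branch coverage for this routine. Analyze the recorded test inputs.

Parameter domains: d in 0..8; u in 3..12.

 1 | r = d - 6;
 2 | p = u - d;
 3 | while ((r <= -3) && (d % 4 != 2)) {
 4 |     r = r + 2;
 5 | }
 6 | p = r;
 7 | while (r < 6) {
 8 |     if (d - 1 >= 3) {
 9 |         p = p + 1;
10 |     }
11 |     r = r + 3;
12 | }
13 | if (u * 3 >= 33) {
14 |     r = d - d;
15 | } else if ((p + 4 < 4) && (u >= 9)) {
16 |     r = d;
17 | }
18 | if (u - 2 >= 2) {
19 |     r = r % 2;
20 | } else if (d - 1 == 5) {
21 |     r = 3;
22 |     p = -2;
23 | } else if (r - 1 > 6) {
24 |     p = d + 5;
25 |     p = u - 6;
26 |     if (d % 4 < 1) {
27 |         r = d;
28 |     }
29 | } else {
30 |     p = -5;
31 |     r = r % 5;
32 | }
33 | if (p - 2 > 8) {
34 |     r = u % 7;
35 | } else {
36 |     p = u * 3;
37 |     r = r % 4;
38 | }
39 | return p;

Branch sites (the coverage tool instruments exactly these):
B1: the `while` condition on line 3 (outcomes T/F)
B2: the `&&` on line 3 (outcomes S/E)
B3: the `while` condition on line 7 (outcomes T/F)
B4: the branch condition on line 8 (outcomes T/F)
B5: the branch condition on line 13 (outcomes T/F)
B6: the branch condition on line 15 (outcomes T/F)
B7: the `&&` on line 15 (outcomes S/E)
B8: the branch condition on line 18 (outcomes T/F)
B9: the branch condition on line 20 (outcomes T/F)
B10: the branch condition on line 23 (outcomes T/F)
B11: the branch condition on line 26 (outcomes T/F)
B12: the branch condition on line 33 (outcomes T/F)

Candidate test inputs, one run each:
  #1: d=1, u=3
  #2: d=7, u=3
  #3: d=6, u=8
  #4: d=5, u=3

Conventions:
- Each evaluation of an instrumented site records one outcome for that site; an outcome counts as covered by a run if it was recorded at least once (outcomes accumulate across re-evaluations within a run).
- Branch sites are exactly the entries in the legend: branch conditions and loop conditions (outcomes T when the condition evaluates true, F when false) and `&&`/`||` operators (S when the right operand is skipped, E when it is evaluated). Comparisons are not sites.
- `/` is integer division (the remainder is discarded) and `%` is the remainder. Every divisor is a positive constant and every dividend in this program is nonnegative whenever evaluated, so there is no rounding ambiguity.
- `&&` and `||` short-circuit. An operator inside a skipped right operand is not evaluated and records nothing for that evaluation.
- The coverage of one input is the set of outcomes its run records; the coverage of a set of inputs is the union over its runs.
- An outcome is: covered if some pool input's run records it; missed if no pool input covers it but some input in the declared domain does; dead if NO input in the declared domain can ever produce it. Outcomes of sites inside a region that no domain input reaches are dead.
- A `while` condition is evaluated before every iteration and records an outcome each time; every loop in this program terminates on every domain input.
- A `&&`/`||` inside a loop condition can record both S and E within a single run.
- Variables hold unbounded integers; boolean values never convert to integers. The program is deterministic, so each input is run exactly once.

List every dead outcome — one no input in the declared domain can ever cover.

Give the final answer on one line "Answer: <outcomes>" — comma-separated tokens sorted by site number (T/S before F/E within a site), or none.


exhaustive pass over the 90-input domain:
  B12=T: zero occurrences over every domain input -> dead
  reachable outcomes have witnesses, e.g. B1=T (e.g. d=0, u=3), B1=F (e.g. d=0, u=3), B2=S (e.g. d=0, u=3), B2=E (e.g. d=0, u=3)
Answer: B12=T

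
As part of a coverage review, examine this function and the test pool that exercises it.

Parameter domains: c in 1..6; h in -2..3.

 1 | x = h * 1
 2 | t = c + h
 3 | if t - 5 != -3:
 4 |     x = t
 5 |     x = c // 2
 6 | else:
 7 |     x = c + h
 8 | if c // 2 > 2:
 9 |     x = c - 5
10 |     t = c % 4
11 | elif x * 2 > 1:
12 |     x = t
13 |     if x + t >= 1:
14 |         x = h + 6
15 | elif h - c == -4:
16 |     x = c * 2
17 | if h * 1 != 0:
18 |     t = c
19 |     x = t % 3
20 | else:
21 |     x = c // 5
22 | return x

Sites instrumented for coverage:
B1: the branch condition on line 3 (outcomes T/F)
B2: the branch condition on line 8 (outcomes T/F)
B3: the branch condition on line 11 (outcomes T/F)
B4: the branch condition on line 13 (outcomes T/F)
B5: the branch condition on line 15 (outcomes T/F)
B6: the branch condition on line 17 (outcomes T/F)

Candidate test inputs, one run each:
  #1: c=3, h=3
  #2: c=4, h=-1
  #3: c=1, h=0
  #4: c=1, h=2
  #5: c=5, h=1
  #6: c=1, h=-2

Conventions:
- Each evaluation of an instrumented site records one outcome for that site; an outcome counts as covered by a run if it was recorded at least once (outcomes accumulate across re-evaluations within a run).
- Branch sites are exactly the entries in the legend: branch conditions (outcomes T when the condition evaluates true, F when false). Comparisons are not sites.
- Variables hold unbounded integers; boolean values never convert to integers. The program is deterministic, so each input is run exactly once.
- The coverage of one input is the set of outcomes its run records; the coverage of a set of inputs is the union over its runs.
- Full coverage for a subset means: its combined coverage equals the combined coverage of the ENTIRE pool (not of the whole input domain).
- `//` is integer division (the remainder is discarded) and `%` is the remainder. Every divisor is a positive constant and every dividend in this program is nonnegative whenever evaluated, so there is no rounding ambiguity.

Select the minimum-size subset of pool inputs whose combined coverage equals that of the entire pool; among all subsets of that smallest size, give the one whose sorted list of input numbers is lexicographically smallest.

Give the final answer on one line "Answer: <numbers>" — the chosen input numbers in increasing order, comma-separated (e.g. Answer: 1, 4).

input #1, c=3, h=3: outcomes B1=T, B2=F, B3=T, B4=T, B6=T
input #2, c=4, h=-1: outcomes B1=T, B2=F, B3=T, B4=T, B6=T
input #3, c=1, h=0: outcomes B1=T, B2=F, B3=F, B5=F, B6=F
input #4, c=1, h=2: outcomes B1=T, B2=F, B3=F, B5=F, B6=T
input #5, c=5, h=1: outcomes B1=T, B2=F, B3=T, B4=T, B6=T
input #6, c=1, h=-2: outcomes B1=T, B2=F, B3=F, B5=F, B6=T
the full pool covers 8 outcomes: B1=T, B2=F, B3=T, B3=F, B4=T, B5=F, B6=T, B6=F
every size-1 subset falls short of the 8 outcomes (best: 5/8)
inputs {1, 3} (size 2) cover everything; no size-2 subset with a lexicographically smaller index list covers all 8

Answer: 1, 3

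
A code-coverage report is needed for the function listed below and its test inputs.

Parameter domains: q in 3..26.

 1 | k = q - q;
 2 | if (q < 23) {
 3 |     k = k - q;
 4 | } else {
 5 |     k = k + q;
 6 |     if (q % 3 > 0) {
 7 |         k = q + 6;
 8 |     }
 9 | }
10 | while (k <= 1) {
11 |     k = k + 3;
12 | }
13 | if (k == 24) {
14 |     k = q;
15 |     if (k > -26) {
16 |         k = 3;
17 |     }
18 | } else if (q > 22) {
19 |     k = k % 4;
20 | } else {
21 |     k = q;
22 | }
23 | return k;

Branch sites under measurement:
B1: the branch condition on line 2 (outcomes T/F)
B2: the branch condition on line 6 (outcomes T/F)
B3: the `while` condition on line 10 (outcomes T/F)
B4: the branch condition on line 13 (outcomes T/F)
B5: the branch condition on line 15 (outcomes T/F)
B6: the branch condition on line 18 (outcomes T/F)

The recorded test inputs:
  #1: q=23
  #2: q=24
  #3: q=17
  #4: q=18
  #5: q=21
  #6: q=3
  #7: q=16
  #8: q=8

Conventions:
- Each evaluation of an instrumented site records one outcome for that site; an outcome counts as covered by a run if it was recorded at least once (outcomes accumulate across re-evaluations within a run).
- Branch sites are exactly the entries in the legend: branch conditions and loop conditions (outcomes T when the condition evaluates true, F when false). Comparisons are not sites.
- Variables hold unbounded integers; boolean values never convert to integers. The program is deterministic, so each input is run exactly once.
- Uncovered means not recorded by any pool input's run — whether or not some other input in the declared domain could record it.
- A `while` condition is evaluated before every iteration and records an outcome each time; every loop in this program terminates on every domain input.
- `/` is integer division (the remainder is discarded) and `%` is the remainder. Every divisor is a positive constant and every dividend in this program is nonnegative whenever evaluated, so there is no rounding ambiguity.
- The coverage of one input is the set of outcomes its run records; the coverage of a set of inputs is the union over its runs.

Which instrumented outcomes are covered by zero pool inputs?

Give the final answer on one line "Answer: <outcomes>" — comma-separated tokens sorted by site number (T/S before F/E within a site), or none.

input #1 (q=23): events B1->F, B2->T, B3->F, B4->F, B6->T; covers B1=F, B2=T, B3=F, B4=F, B6=T
input #2 (q=24): events B1->F, B2->F, B3->F, B4->T, B5->T; covers B1=F, B2=F, B3=F, B4=T, B5=T
input #3 (q=17): events B1->T, B3->T, B3->T, B3->T, B3->T, B3->T, B3->T, B3->T, B3->F, B4->F, B6->F; covers B1=T, B3=T, B3=F, B4=F, B6=F
input #4 (q=18): events B1->T, B3->T, B3->T, B3->T, B3->T, B3->T, B3->T, B3->T, B3->F, B4->F, B6->F; covers B1=T, B3=T, B3=F, B4=F, B6=F
input #5 (q=21): events B1->T, B3->T, B3->T, B3->T, B3->T, B3->T, B3->T, B3->T, B3->T, B3->F, B4->F, B6->F; covers B1=T, B3=T, B3=F, B4=F, B6=F
input #6 (q=3): events B1->T, B3->T, B3->T, B3->F, B4->F, B6->F; covers B1=T, B3=T, B3=F, B4=F, B6=F
input #7 (q=16): events B1->T, B3->T, B3->T, B3->T, B3->T, B3->T, B3->T, B3->F, B4->F, B6->F; covers B1=T, B3=T, B3=F, B4=F, B6=F
input #8 (q=8): events B1->T, B3->T, B3->T, B3->T, B3->T, B3->F, B4->F, B6->F; covers B1=T, B3=T, B3=F, B4=F, B6=F
union over the pool: B1=T, B1=F, B2=T, B2=F, B3=T, B3=F, B4=T, B4=F, B5=T, B6=T, B6=F
uncovered (1 of 12): B5=F

Answer: B5=F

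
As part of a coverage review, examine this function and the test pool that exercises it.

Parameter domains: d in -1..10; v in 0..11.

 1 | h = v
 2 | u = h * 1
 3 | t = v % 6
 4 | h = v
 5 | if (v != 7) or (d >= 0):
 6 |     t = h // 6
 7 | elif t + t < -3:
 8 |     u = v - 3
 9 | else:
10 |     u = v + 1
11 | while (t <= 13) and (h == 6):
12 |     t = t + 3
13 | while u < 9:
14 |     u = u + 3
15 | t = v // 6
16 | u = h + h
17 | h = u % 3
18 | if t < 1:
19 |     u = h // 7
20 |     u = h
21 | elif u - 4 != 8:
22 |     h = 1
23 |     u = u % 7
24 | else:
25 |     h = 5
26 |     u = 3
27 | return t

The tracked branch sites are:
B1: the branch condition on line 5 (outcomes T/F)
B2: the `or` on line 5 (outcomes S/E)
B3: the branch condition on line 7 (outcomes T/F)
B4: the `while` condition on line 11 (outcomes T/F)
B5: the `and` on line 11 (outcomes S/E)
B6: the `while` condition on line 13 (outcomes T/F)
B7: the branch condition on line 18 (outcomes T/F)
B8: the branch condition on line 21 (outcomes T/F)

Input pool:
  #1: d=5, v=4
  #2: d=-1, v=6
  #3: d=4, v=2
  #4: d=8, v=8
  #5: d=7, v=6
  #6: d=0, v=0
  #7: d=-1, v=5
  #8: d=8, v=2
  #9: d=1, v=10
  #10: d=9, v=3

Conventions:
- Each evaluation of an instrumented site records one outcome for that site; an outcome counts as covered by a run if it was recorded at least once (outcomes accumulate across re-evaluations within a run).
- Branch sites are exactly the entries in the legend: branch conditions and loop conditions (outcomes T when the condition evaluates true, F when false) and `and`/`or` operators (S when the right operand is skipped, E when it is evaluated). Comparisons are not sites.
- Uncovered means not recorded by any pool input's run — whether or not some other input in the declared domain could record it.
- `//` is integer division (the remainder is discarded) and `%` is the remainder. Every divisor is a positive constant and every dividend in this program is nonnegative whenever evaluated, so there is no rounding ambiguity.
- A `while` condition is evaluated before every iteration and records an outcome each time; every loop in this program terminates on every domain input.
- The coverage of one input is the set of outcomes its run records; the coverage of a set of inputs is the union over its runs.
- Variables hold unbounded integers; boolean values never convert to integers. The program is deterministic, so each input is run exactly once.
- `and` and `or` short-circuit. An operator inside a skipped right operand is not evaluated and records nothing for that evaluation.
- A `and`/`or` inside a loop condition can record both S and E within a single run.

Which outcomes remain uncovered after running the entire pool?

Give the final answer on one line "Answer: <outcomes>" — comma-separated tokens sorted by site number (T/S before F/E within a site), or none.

#1 (d=5, v=4) -> B2->S, B1->T, B5->E, B4->F, B6->T, B6->T, B6->F, B7->T; covered: B1=T, B2=S, B4=F, B5=E, B6=T, B6=F, B7=T
#2 (d=-1, v=6) -> B2->S, B1->T, B5->E, B4->T, B5->E, B4->T, B5->E, B4->T, B5->E, B4->T, B5->E, B4->T, B5->S, B4->F, ...; covered: B1=T, B2=S, B4=T, B4=F, B5=S, B5=E, B6=T, B6=F, B7=F, B8=F
#3 (d=4, v=2) -> B2->S, B1->T, B5->E, B4->F, B6->T, B6->T, B6->T, B6->F, B7->T; covered: B1=T, B2=S, B4=F, B5=E, B6=T, B6=F, B7=T
#4 (d=8, v=8) -> B2->S, B1->T, B5->E, B4->F, B6->T, B6->F, B7->F, B8->T; covered: B1=T, B2=S, B4=F, B5=E, B6=T, B6=F, B7=F, B8=T
#5 (d=7, v=6) -> B2->S, B1->T, B5->E, B4->T, B5->E, B4->T, B5->E, B4->T, B5->E, B4->T, B5->E, B4->T, B5->S, B4->F, ...; covered: B1=T, B2=S, B4=T, B4=F, B5=S, B5=E, B6=T, B6=F, B7=F, B8=F
#6 (d=0, v=0) -> B2->S, B1->T, B5->E, B4->F, B6->T, B6->T, B6->T, B6->F, B7->T; covered: B1=T, B2=S, B4=F, B5=E, B6=T, B6=F, B7=T
#7 (d=-1, v=5) -> B2->S, B1->T, B5->E, B4->F, B6->T, B6->T, B6->F, B7->T; covered: B1=T, B2=S, B4=F, B5=E, B6=T, B6=F, B7=T
#8 (d=8, v=2) -> B2->S, B1->T, B5->E, B4->F, B6->T, B6->T, B6->T, B6->F, B7->T; covered: B1=T, B2=S, B4=F, B5=E, B6=T, B6=F, B7=T
#9 (d=1, v=10) -> B2->S, B1->T, B5->E, B4->F, B6->F, B7->F, B8->T; covered: B1=T, B2=S, B4=F, B5=E, B6=F, B7=F, B8=T
#10 (d=9, v=3) -> B2->S, B1->T, B5->E, B4->F, B6->T, B6->T, B6->F, B7->T; covered: B1=T, B2=S, B4=F, B5=E, B6=T, B6=F, B7=T
union over the pool: B1=T, B2=S, B4=T, B4=F, B5=S, B5=E, B6=T, B6=F, B7=T, B7=F, B8=T, B8=F
uncovered (4 of 16): B1=F, B2=E, B3=T, B3=F

Answer: B1=F, B2=E, B3=T, B3=F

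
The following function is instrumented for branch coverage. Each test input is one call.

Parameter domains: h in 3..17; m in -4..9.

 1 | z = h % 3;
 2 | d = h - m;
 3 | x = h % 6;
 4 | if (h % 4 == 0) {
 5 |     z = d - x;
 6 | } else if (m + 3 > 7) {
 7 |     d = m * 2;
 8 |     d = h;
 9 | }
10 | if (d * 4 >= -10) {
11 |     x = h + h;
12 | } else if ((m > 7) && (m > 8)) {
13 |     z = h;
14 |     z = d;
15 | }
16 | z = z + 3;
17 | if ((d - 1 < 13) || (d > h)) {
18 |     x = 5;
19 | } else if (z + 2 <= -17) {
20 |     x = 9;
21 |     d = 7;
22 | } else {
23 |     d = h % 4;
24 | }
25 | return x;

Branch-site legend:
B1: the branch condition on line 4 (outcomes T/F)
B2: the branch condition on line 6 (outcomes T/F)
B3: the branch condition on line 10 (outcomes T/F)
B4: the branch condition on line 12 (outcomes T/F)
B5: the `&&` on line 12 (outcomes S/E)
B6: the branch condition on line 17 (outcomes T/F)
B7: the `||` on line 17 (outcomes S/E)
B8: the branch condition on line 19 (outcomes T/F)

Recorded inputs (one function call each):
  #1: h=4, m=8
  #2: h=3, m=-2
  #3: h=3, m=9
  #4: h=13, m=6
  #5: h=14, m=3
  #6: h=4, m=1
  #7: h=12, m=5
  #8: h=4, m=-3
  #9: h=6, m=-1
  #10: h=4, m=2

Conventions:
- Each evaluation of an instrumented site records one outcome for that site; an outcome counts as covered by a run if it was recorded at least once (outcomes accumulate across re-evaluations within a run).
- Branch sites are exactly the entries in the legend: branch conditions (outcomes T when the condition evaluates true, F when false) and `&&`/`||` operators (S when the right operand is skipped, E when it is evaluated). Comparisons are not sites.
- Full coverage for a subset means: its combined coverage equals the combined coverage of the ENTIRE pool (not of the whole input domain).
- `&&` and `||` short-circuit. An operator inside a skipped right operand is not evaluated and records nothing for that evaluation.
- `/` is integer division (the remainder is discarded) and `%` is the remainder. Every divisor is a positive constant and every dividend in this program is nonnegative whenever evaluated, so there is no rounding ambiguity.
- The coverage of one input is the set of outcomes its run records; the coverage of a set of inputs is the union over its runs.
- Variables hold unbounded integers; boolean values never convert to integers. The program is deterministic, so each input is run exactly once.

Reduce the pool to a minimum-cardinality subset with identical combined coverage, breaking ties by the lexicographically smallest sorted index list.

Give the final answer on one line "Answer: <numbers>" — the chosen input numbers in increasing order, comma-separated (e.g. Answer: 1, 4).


#1 (h=4, m=8) -> B1->T, B3->F, B5->E, B4->F, B7->S, B6->T; covered: B1=T, B3=F, B4=F, B5=E, B6=T, B7=S
#2 (h=3, m=-2) -> B1->F, B2->F, B3->T, B7->S, B6->T; covered: B1=F, B2=F, B3=T, B6=T, B7=S
#3 (h=3, m=9) -> B1->F, B2->T, B3->T, B7->S, B6->T; covered: B1=F, B2=T, B3=T, B6=T, B7=S
#4 (h=13, m=6) -> B1->F, B2->T, B3->T, B7->S, B6->T; covered: B1=F, B2=T, B3=T, B6=T, B7=S
#5 (h=14, m=3) -> B1->F, B2->F, B3->T, B7->S, B6->T; covered: B1=F, B2=F, B3=T, B6=T, B7=S
#6 (h=4, m=1) -> B1->T, B3->T, B7->S, B6->T; covered: B1=T, B3=T, B6=T, B7=S
#7 (h=12, m=5) -> B1->T, B3->T, B7->S, B6->T; covered: B1=T, B3=T, B6=T, B7=S
#8 (h=4, m=-3) -> B1->T, B3->T, B7->S, B6->T; covered: B1=T, B3=T, B6=T, B7=S
#9 (h=6, m=-1) -> B1->F, B2->F, B3->T, B7->S, B6->T; covered: B1=F, B2=F, B3=T, B6=T, B7=S
#10 (h=4, m=2) -> B1->T, B3->T, B7->S, B6->T; covered: B1=T, B3=T, B6=T, B7=S
union over all inputs: B1=T, B1=F, B2=T, B2=F, B3=T, B3=F, B4=F, B5=E, B6=T, B7=S (10 outcomes)
every size-1 subset falls short of the 10 outcomes (best: 6/10)
every size-2 subset falls short of the 10 outcomes (best: 9/10)
size 3: inputs {1, 2, 3} cover all 10 outcomes, and no lexicographically smaller subset of this size does
Answer: 1, 2, 3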